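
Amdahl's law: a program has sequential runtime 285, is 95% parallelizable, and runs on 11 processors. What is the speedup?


Amdahl's law: T_p = T × ((1-p) + p/N)
= 285 × ((1-0.95) + 0.95/11)
= 285 × (0.05 + 0.0864)
= 285 × 0.1364
= 38.86
Speedup = 285/38.86
= 7.33×


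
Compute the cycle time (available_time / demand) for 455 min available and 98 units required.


Cycle time = available time / demand
= 455 / 98
= 4.64 min/unit


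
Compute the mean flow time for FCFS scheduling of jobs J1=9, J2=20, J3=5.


Completion times:
  J1: completes at 9
  J2: completes at 29
  J3: completes at 34
Sum = 72
Average = 72/3
= 24.00


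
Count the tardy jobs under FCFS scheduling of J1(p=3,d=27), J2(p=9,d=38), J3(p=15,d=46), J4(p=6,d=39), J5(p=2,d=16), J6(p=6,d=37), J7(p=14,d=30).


Completion vs due date:
  J1: C=3, d=27 → on time
  J2: C=12, d=38 → on time
  J3: C=27, d=46 → on time
  J4: C=33, d=39 → on time
  J5: C=35, d=16 → TARDY
  J6: C=41, d=37 → TARDY
  J7: C=55, d=30 → TARDY
Tardy jobs: J5, J6, J7
Count = 3


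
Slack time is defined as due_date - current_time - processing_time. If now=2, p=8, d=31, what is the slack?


Slack = due - current_time - processing
= 31 - 2 - 8
= 21


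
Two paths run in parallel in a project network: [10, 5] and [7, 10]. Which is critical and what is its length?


Path A: 10 + 5 = 15
Path B: 7 + 10 = 17
Critical path = longest = max(15, 17)
= 17 (Path B)


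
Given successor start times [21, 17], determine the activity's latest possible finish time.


LF = min of all successor start times
Successors start at: [21, 17]
LF = min(21, 17)
= 17


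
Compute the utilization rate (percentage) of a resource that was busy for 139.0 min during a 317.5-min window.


Utilization = busy / total × 100
= 139.0 / 317.5 × 100
= 43.8%


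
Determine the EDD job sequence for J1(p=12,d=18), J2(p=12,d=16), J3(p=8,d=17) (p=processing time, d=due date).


EDD: sort by earliest due date
  J2: d=16, p=12
  J3: d=17, p=8
  J1: d=18, p=12
Order: J2 → J3 → J1


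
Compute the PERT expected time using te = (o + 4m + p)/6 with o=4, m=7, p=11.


te = (o + 4m + p) / 6
= (4 + 4×7 + 11) / 6
= (4 + 28 + 11) / 6
= 43 / 6
= 7.17


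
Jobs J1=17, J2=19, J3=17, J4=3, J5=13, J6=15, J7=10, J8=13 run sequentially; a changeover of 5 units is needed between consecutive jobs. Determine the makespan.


Makespan = Σ processing + (n-1) × setup
= (17 + 19 + 17 + 3 + 13 + 15 + 10 + 13) + (8-1)×5
= 107 + 35
= 142 time units


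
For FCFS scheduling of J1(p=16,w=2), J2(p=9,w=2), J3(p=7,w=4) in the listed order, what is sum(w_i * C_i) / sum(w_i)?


Completion times:
  J1: C=16, w×C=2×16=32
  J2: C=25, w×C=2×25=50
  J3: C=32, w×C=4×32=128
Sum w×C = 210
Sum w = 8
Weighted avg = 210/8
= 26.25


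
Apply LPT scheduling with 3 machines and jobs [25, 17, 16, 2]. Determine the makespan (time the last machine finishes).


Jobs (LPT sorted): [25, 17, 16, 2]
Machines: 3
  J=25 → Machine 1 (load: 0+25=25)
  J=17 → Machine 2 (load: 0+17=17)
  J=16 → Machine 3 (load: 0+16=16)
  J=2 → Machine 3 (load: 16+2=18)
Machine loads: [25, 17, 18]
Makespan = max = 25 time units


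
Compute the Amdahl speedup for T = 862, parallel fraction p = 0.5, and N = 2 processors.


Amdahl's law: T_p = T × ((1-p) + p/N)
= 862 × ((1-0.5) + 0.5/2)
= 862 × (0.50 + 0.2500)
= 862 × 0.7500
= 646.50
Speedup = 862/646.50
= 1.33×


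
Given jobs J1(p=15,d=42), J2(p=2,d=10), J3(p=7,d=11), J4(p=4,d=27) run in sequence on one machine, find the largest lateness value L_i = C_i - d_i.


Lateness per job (L = C - d):
  J1: C=15, d=42, L=-27
  J2: C=17, d=10, L=7
  J3: C=24, d=11, L=13
  J4: C=28, d=27, L=1
Lmax = max(-27, 7, 13, 1)
= 13


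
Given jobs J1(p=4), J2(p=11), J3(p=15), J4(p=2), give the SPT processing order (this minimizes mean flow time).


SPT: sort by shortest processing time
  J4: p=2
  J1: p=4
  J2: p=11
  J3: p=15
Order: J4 → J1 → J2 → J3


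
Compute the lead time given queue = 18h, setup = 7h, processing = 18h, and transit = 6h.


Lead time = queue + setup + processing + transit
= 18 + 7 + 18 + 6
= 49 hours


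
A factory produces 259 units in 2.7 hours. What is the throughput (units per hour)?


Throughput = units / time
= 259 / 2.7
= 95.9 units/hour


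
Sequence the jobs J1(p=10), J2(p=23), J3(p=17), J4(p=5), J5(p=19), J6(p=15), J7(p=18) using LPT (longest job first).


LPT: sort by longest processing time first
  J2: p=23
  J5: p=19
  J7: p=18
  J3: p=17
  J6: p=15
  J1: p=10
  J4: p=5
Order: J2 → J5 → J7 → J3 → J6 → J1 → J4


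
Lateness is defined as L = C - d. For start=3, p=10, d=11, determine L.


Completion = 3 + 10 = 13
Lateness = C - d = 13 - 11
= 2


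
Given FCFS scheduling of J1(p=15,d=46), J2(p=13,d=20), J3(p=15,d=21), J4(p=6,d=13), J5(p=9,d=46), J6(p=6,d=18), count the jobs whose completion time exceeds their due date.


Completion vs due date:
  J1: C=15, d=46 → on time
  J2: C=28, d=20 → TARDY
  J3: C=43, d=21 → TARDY
  J4: C=49, d=13 → TARDY
  J5: C=58, d=46 → TARDY
  J6: C=64, d=18 → TARDY
Tardy jobs: J2, J3, J4, J5, J6
Count = 5


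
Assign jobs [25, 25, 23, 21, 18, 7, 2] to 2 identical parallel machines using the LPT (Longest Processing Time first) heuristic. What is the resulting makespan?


Jobs (LPT sorted): [25, 25, 23, 21, 18, 7, 2]
Machines: 2
  J=25 → Machine 1 (load: 0+25=25)
  J=25 → Machine 2 (load: 0+25=25)
  J=23 → Machine 1 (load: 25+23=48)
  J=21 → Machine 2 (load: 25+21=46)
  J=18 → Machine 2 (load: 46+18=64)
  J=7 → Machine 1 (load: 48+7=55)
  J=2 → Machine 1 (load: 55+2=57)
Machine loads: [57, 64]
Makespan = max = 64 time units


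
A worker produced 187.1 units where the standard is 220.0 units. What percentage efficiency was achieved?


Efficiency = (actual / standard) × 100
= (187.1 / 220.0) × 100
= 85.0%


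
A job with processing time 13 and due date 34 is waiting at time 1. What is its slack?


Slack = due - current_time - processing
= 34 - 1 - 13
= 20


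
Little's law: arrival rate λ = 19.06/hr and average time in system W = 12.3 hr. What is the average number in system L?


Little's law: L = λ × W
= 19.06 × 12.3
= 234.44


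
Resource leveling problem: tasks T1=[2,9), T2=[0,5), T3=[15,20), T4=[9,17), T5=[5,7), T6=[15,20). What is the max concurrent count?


Check each time point for overlaps:
  t=15: 3 tasks active (T3, T4, T6)
Max concurrent = 3


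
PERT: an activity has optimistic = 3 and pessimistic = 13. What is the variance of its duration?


σ² = ((p - o) / 6)² = (p - o)² / 36
= (13 - 3)² / 36
= 10² / 36
= 100 / 36
= 2.7778


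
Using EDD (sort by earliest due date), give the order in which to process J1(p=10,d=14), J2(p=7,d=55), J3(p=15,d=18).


EDD: sort by earliest due date
  J1: d=14, p=10
  J3: d=18, p=15
  J2: d=55, p=7
Order: J1 → J3 → J2


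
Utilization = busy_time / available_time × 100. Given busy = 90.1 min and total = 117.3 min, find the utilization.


Utilization = busy / total × 100
= 90.1 / 117.3 × 100
= 76.8%


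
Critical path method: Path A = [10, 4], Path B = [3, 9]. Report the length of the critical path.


Path A: 10 + 4 = 14
Path B: 3 + 9 = 12
Critical path = longest = max(14, 12)
= 14 (Path A)


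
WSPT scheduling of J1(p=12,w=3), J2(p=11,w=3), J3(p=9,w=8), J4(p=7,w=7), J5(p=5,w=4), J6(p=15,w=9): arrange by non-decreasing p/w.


WSPT (Smith's rule): sort by p/w ascending
  J4: p/w = 7/7 = 1.000
  J3: p/w = 9/8 = 1.125
  J5: p/w = 5/4 = 1.250
  J6: p/w = 15/9 = 1.667
  J2: p/w = 11/3 = 3.667
  J1: p/w = 12/3 = 4.000
Order: J4 → J3 → J5 → J6 → J2 → J1


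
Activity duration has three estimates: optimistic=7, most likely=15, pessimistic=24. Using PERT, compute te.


te = (o + 4m + p) / 6
= (7 + 4×15 + 24) / 6
= (7 + 60 + 24) / 6
= 91 / 6
= 15.17


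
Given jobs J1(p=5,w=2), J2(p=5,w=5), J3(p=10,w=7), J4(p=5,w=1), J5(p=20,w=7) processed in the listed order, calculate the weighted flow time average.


Completion times:
  J1: C=5, w×C=2×5=10
  J2: C=10, w×C=5×10=50
  J3: C=20, w×C=7×20=140
  J4: C=25, w×C=1×25=25
  J5: C=45, w×C=7×45=315
Sum w×C = 540
Sum w = 22
Weighted avg = 540/22
= 24.55


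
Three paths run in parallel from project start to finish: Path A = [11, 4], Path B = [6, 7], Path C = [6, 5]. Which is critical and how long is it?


Path A: 11 + 4 = 15
Path B: 6 + 7 = 13
Path C: 6 + 5 = 11
Critical path = longest = max(15, 13, 11)
= 15 (Path A)


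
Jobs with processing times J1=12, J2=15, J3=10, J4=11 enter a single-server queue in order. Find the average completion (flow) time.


Completion times:
  J1: completes at 12
  J2: completes at 27
  J3: completes at 37
  J4: completes at 48
Sum = 124
Average = 124/4
= 31.00


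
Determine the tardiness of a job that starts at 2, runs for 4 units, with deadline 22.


Completion = start + processing = 2 + 4 = 6
Tardiness = max(0, C - d) = max(0, 6 - 22)
= max(0, -16)
= 0


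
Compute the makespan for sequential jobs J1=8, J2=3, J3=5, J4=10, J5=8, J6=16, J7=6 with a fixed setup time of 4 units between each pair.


Makespan = Σ processing + (n-1) × setup
= (8 + 3 + 5 + 10 + 8 + 16 + 6) + (7-1)×4
= 56 + 24
= 80 time units


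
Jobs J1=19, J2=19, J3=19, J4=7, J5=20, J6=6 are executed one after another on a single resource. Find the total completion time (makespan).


Sequential makespan: sum all processing times
= 19 + 19 + 19 + 7 + 20 + 6
= 90 time units


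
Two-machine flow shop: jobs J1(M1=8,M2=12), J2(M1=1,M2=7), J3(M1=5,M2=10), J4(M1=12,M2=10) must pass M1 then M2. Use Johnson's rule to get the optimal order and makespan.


Johnson's rule:
Group 1 (M1≤M2, sort by M1): ['J2', 'J3', 'J1']
Group 2 (M1>M2, sort desc M2): ['J4']
Sequence: J2 → J3 → J1 → J4
Makespan calculation:
  J2: M1 done=1, M2 done=8
  J3: M1 done=6, M2 done=18
  J1: M1 done=14, M2 done=30
  J4: M1 done=26, M2 done=40
= Sequence: J2 → J3 → J1 → J4, Makespan: 40


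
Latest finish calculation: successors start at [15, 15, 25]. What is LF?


LF = min of all successor start times
Successors start at: [15, 15, 25]
LF = min(15, 15, 25)
= 15


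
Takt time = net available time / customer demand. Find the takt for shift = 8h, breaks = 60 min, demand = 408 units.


Available = 8×60 - 60 = 420 min
Takt time = 420 / 408
= 1.03 min/unit


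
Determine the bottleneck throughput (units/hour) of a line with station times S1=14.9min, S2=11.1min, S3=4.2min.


Bottleneck = longest station time
Station times: [14.9, 11.1, 4.2]
Max = 14.9 min
Rate = 60 / 14.9
= 4.03 units/hour (bottleneck: 14.9min)


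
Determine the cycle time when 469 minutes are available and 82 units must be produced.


Cycle time = available time / demand
= 469 / 82
= 5.72 min/unit


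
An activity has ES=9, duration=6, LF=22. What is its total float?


EF = ES + duration = 9 + 6 = 15
LS = LF - duration = 22 - 6 = 16
Total Float = LF - EF = 22 - 15
(or LS - ES = 16 - 9)
= 7


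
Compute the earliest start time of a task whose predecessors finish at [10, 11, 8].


ES = max of all predecessor completion times
Predecessors: [10, 11, 8]
ES = max(10, 11, 8)
= 11


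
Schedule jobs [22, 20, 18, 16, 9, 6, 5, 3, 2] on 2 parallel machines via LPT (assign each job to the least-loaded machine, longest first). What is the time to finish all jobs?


Jobs (LPT sorted): [22, 20, 18, 16, 9, 6, 5, 3, 2]
Machines: 2
  J=22 → Machine 1 (load: 0+22=22)
  J=20 → Machine 2 (load: 0+20=20)
  J=18 → Machine 2 (load: 20+18=38)
  J=16 → Machine 1 (load: 22+16=38)
  J=9 → Machine 1 (load: 38+9=47)
  J=6 → Machine 2 (load: 38+6=44)
  J=5 → Machine 2 (load: 44+5=49)
  J=3 → Machine 1 (load: 47+3=50)
  J=2 → Machine 2 (load: 49+2=51)
Machine loads: [50, 51]
Makespan = max = 51 time units


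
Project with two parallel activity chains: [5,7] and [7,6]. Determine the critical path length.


Path A: 5 + 7 = 12
Path B: 7 + 6 = 13
Critical path = longest = max(12, 13)
= 13 (Path B)


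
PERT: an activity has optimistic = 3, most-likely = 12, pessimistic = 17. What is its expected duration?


te = (o + 4m + p) / 6
= (3 + 4×12 + 17) / 6
= (3 + 48 + 17) / 6
= 68 / 6
= 11.33


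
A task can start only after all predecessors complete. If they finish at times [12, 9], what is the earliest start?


ES = max of all predecessor completion times
Predecessors: [12, 9]
ES = max(12, 9)
= 12


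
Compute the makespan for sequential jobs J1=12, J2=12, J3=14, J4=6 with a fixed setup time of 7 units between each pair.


Makespan = Σ processing + (n-1) × setup
= (12 + 12 + 14 + 6) + (4-1)×7
= 44 + 21
= 65 time units


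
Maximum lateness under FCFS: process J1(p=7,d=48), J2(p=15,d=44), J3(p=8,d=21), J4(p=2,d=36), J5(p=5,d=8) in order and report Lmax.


Lateness per job (L = C - d):
  J1: C=7, d=48, L=-41
  J2: C=22, d=44, L=-22
  J3: C=30, d=21, L=9
  J4: C=32, d=36, L=-4
  J5: C=37, d=8, L=29
Lmax = max(-41, -22, 9, -4, 29)
= 29


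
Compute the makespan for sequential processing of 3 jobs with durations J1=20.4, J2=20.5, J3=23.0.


Sequential makespan: sum all processing times
= 20.4 + 20.5 + 23.0
= 63.9 time units


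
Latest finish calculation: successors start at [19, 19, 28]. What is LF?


LF = min of all successor start times
Successors start at: [19, 19, 28]
LF = min(19, 19, 28)
= 19


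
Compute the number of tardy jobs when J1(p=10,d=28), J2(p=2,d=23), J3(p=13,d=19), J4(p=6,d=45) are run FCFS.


Completion vs due date:
  J1: C=10, d=28 → on time
  J2: C=12, d=23 → on time
  J3: C=25, d=19 → TARDY
  J4: C=31, d=45 → on time
Tardy jobs: J3
Count = 1


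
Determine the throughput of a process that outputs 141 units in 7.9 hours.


Throughput = units / time
= 141 / 7.9
= 17.8 units/hour


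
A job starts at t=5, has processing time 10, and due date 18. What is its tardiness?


Completion = start + processing = 5 + 10 = 15
Tardiness = max(0, C - d) = max(0, 15 - 18)
= max(0, -3)
= 0


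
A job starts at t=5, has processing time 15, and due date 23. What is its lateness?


Completion = 5 + 15 = 20
Lateness = C - d = 20 - 23
= -3


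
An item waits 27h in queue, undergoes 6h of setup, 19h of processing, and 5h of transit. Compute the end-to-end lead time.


Lead time = queue + setup + processing + transit
= 27 + 6 + 19 + 5
= 57 hours


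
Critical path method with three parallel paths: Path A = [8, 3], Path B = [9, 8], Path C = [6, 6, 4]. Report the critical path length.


Path A: 8 + 3 = 11
Path B: 9 + 8 = 17
Path C: 6 + 6 + 4 = 16
Critical path = longest = max(11, 17, 16)
= 17 (Path B)


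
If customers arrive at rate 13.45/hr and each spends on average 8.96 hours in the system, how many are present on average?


Little's law: L = λ × W
= 13.45 × 8.96
= 120.51


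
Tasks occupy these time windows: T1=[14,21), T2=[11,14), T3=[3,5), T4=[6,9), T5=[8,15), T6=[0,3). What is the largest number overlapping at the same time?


Check each time point for overlaps:
  t=8: 2 tasks active (T4, T5)
Max concurrent = 2


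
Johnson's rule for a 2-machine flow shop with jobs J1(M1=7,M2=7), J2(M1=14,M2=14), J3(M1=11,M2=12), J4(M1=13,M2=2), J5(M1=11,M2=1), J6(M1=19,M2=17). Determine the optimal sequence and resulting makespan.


Johnson's rule:
Group 1 (M1≤M2, sort by M1): ['J1', 'J3', 'J2']
Group 2 (M1>M2, sort desc M2): ['J6', 'J4', 'J5']
Sequence: J1 → J3 → J2 → J6 → J4 → J5
Makespan calculation:
  J1: M1 done=7, M2 done=14
  J3: M1 done=18, M2 done=30
  J2: M1 done=32, M2 done=46
  J6: M1 done=51, M2 done=68
  J4: M1 done=64, M2 done=70
  J5: M1 done=75, M2 done=76
= Sequence: J1 → J3 → J2 → J6 → J4 → J5, Makespan: 76


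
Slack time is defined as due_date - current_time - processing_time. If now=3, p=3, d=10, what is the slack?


Slack = due - current_time - processing
= 10 - 3 - 3
= 4


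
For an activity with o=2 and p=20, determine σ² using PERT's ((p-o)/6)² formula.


σ² = ((p - o) / 6)² = (p - o)² / 36
= (20 - 2)² / 36
= 18² / 36
= 324 / 36
= 9.0000


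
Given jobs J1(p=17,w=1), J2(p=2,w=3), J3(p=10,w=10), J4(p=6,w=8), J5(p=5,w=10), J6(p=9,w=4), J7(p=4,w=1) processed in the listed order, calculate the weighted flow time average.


Completion times:
  J1: C=17, w×C=1×17=17
  J2: C=19, w×C=3×19=57
  J3: C=29, w×C=10×29=290
  J4: C=35, w×C=8×35=280
  J5: C=40, w×C=10×40=400
  J6: C=49, w×C=4×49=196
  J7: C=53, w×C=1×53=53
Sum w×C = 1293
Sum w = 37
Weighted avg = 1293/37
= 34.95


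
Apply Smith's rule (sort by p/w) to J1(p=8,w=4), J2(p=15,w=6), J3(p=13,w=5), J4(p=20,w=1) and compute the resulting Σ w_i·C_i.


WSPT order (by p/w): J1 → J2 → J3 → J4
  J1: C=8, w·C=4×8=32
  J2: C=23, w·C=6×23=138
  J3: C=36, w·C=5×36=180
  J4: C=56, w·C=1×56=56
Σ w·C = 406
= 406


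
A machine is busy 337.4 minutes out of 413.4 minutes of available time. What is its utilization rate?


Utilization = busy / total × 100
= 337.4 / 413.4 × 100
= 81.6%


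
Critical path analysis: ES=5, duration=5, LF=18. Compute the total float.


EF = ES + duration = 5 + 5 = 10
LS = LF - duration = 18 - 5 = 13
Total Float = LF - EF = 18 - 10
(or LS - ES = 13 - 5)
= 8


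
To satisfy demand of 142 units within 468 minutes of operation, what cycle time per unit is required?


Cycle time = available time / demand
= 468 / 142
= 3.30 min/unit


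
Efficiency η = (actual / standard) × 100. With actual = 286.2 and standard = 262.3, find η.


Efficiency = (actual / standard) × 100
= (286.2 / 262.3) × 100
= 109.1%


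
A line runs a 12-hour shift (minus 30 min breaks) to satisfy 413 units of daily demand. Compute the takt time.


Available = 12×60 - 30 = 690 min
Takt time = 690 / 413
= 1.67 min/unit


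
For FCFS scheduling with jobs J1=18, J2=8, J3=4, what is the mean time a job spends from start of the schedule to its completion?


Completion times:
  J1: completes at 18
  J2: completes at 26
  J3: completes at 30
Sum = 74
Average = 74/3
= 24.67


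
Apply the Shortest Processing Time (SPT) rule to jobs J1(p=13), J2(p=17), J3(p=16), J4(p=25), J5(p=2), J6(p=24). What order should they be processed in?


SPT: sort by shortest processing time
  J5: p=2
  J1: p=13
  J3: p=16
  J2: p=17
  J6: p=24
  J4: p=25
Order: J5 → J1 → J3 → J2 → J6 → J4


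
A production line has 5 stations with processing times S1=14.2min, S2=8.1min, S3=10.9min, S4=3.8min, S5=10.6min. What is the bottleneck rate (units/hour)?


Bottleneck = longest station time
Station times: [14.2, 8.1, 10.9, 3.8, 10.6]
Max = 14.2 min
Rate = 60 / 14.2
= 4.23 units/hour (bottleneck: 14.2min)


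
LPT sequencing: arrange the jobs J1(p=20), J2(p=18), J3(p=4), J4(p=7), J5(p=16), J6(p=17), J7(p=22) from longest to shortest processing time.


LPT: sort by longest processing time first
  J7: p=22
  J1: p=20
  J2: p=18
  J6: p=17
  J5: p=16
  J4: p=7
  J3: p=4
Order: J7 → J1 → J2 → J6 → J5 → J4 → J3


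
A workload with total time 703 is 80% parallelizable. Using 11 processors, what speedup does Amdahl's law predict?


Amdahl's law: T_p = T × ((1-p) + p/N)
= 703 × ((1-0.8) + 0.8/11)
= 703 × (0.20 + 0.0727)
= 703 × 0.2727
= 191.73
Speedup = 703/191.73
= 3.67×


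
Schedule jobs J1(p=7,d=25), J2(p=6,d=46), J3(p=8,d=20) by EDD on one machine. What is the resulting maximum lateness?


EDD order: J3 → J1 → J2
Completion and lateness:
  J3: C=8, d=20, L=8-20=-12
  J1: C=15, d=25, L=15-25=-10
  J2: C=21, d=46, L=21-46=-25
Lmax = max(-12, -10, -25)
= -10


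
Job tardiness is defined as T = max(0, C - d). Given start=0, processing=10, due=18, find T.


Completion = start + processing = 0 + 10 = 10
Tardiness = max(0, C - d) = max(0, 10 - 18)
= max(0, -8)
= 0


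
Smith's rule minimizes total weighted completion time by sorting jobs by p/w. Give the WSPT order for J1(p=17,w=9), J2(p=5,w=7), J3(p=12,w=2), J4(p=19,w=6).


WSPT (Smith's rule): sort by p/w ascending
  J2: p/w = 5/7 = 0.714
  J1: p/w = 17/9 = 1.889
  J4: p/w = 19/6 = 3.167
  J3: p/w = 12/2 = 6.000
Order: J2 → J1 → J4 → J3


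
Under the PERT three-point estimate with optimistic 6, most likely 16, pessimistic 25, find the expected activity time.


te = (o + 4m + p) / 6
= (6 + 4×16 + 25) / 6
= (6 + 64 + 25) / 6
= 95 / 6
= 15.83


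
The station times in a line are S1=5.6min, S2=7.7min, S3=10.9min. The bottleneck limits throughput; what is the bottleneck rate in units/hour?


Bottleneck = longest station time
Station times: [5.6, 7.7, 10.9]
Max = 10.9 min
Rate = 60 / 10.9
= 5.50 units/hour (bottleneck: 10.9min)


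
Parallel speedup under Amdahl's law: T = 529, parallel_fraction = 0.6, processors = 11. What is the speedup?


Amdahl's law: T_p = T × ((1-p) + p/N)
= 529 × ((1-0.6) + 0.6/11)
= 529 × (0.40 + 0.0545)
= 529 × 0.4545
= 240.45
Speedup = 529/240.45
= 2.20×


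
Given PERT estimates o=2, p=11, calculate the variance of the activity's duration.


σ² = ((p - o) / 6)² = (p - o)² / 36
= (11 - 2)² / 36
= 9² / 36
= 81 / 36
= 2.2500


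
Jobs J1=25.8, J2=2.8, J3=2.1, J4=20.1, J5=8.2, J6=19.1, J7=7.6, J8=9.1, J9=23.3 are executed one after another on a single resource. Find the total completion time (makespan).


Sequential makespan: sum all processing times
= 25.8 + 2.8 + 2.1 + 20.1 + 8.2 + 19.1 + 7.6 + 9.1 + 23.3
= 118.1 time units


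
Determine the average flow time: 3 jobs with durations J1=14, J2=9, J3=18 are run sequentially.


Completion times:
  J1: completes at 14
  J2: completes at 23
  J3: completes at 41
Sum = 78
Average = 78/3
= 26.00


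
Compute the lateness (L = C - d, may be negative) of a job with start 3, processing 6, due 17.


Completion = 3 + 6 = 9
Lateness = C - d = 9 - 17
= -8


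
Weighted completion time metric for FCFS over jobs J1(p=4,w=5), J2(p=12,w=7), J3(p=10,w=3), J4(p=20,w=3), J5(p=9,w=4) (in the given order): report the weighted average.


Completion times:
  J1: C=4, w×C=5×4=20
  J2: C=16, w×C=7×16=112
  J3: C=26, w×C=3×26=78
  J4: C=46, w×C=3×46=138
  J5: C=55, w×C=4×55=220
Sum w×C = 568
Sum w = 22
Weighted avg = 568/22
= 25.82


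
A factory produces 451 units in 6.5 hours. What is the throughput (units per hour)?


Throughput = units / time
= 451 / 6.5
= 69.4 units/hour


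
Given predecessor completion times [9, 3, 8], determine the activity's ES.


ES = max of all predecessor completion times
Predecessors: [9, 3, 8]
ES = max(9, 3, 8)
= 9


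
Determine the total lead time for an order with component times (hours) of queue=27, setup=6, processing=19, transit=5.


Lead time = queue + setup + processing + transit
= 27 + 6 + 19 + 5
= 57 hours


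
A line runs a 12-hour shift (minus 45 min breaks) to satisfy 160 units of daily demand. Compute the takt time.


Available = 12×60 - 45 = 675 min
Takt time = 675 / 160
= 4.22 min/unit


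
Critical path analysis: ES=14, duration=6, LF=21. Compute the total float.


EF = ES + duration = 14 + 6 = 20
LS = LF - duration = 21 - 6 = 15
Total Float = LF - EF = 21 - 20
(or LS - ES = 15 - 14)
= 1


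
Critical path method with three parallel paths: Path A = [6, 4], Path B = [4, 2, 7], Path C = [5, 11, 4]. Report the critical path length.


Path A: 6 + 4 = 10
Path B: 4 + 2 + 7 = 13
Path C: 5 + 11 + 4 = 20
Critical path = longest = max(10, 13, 20)
= 20 (Path C)


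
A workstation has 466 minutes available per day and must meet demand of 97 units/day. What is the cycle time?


Cycle time = available time / demand
= 466 / 97
= 4.80 min/unit


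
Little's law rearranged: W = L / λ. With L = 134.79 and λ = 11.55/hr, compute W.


Little's law: L = λW → W = L / λ
= 134.79 / 11.55
= 11.67 hours


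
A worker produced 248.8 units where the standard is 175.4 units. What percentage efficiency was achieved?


Efficiency = (actual / standard) × 100
= (248.8 / 175.4) × 100
= 141.8%


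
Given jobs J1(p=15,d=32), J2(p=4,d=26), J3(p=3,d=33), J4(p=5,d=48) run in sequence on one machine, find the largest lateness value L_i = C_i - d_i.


Lateness per job (L = C - d):
  J1: C=15, d=32, L=-17
  J2: C=19, d=26, L=-7
  J3: C=22, d=33, L=-11
  J4: C=27, d=48, L=-21
Lmax = max(-17, -7, -11, -21)
= -7


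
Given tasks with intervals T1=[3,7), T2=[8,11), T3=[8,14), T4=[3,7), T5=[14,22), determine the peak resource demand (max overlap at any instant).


Check each time point for overlaps:
  t=3: 2 tasks active (T1, T4)
Max concurrent = 2


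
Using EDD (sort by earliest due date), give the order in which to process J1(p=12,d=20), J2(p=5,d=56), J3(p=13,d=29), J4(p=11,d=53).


EDD: sort by earliest due date
  J1: d=20, p=12
  J3: d=29, p=13
  J4: d=53, p=11
  J2: d=56, p=5
Order: J1 → J3 → J4 → J2


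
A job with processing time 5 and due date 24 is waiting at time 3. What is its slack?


Slack = due - current_time - processing
= 24 - 3 - 5
= 16


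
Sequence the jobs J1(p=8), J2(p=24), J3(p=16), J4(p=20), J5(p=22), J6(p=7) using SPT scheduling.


SPT: sort by shortest processing time
  J6: p=7
  J1: p=8
  J3: p=16
  J4: p=20
  J5: p=22
  J2: p=24
Order: J6 → J1 → J3 → J4 → J5 → J2


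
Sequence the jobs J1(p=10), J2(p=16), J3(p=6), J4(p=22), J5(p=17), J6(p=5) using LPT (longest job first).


LPT: sort by longest processing time first
  J4: p=22
  J5: p=17
  J2: p=16
  J1: p=10
  J3: p=6
  J6: p=5
Order: J4 → J5 → J2 → J1 → J3 → J6


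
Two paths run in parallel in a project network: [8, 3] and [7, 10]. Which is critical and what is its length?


Path A: 8 + 3 = 11
Path B: 7 + 10 = 17
Critical path = longest = max(11, 17)
= 17 (Path B)


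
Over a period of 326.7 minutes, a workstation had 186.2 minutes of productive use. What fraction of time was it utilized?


Utilization = busy / total × 100
= 186.2 / 326.7 × 100
= 57.0%


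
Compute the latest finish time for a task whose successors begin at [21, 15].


LF = min of all successor start times
Successors start at: [21, 15]
LF = min(21, 15)
= 15


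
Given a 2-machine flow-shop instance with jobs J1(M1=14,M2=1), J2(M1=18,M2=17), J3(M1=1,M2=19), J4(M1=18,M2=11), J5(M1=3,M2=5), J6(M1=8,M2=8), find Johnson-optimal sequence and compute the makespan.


Johnson's rule:
Group 1 (M1≤M2, sort by M1): ['J3', 'J5', 'J6']
Group 2 (M1>M2, sort desc M2): ['J2', 'J4', 'J1']
Sequence: J3 → J5 → J6 → J2 → J4 → J1
Makespan calculation:
  J3: M1 done=1, M2 done=20
  J5: M1 done=4, M2 done=25
  J6: M1 done=12, M2 done=33
  J2: M1 done=30, M2 done=50
  J4: M1 done=48, M2 done=61
  J1: M1 done=62, M2 done=63
= Sequence: J3 → J5 → J6 → J2 → J4 → J1, Makespan: 63


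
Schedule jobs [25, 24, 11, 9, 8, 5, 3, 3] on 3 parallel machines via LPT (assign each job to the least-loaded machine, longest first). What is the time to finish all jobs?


Jobs (LPT sorted): [25, 24, 11, 9, 8, 5, 3, 3]
Machines: 3
  J=25 → Machine 1 (load: 0+25=25)
  J=24 → Machine 2 (load: 0+24=24)
  J=11 → Machine 3 (load: 0+11=11)
  J=9 → Machine 3 (load: 11+9=20)
  J=8 → Machine 3 (load: 20+8=28)
  J=5 → Machine 2 (load: 24+5=29)
  J=3 → Machine 1 (load: 25+3=28)
  J=3 → Machine 1 (load: 28+3=31)
Machine loads: [31, 29, 28]
Makespan = max = 31 time units


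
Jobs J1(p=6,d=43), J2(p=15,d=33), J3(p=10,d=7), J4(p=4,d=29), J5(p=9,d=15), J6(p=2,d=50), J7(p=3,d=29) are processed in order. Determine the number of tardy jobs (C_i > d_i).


Completion vs due date:
  J1: C=6, d=43 → on time
  J2: C=21, d=33 → on time
  J3: C=31, d=7 → TARDY
  J4: C=35, d=29 → TARDY
  J5: C=44, d=15 → TARDY
  J6: C=46, d=50 → on time
  J7: C=49, d=29 → TARDY
Tardy jobs: J3, J4, J5, J7
Count = 4


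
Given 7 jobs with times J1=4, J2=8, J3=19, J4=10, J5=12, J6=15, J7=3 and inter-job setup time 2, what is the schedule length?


Makespan = Σ processing + (n-1) × setup
= (4 + 8 + 19 + 10 + 12 + 15 + 3) + (7-1)×2
= 71 + 12
= 83 time units


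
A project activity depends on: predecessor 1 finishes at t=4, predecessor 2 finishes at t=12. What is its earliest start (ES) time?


ES = max of all predecessor completion times
Predecessors: [4, 12]
ES = max(4, 12)
= 12


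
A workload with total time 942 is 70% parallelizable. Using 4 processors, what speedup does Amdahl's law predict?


Amdahl's law: T_p = T × ((1-p) + p/N)
= 942 × ((1-0.7) + 0.7/4)
= 942 × (0.30 + 0.1750)
= 942 × 0.4750
= 447.45
Speedup = 942/447.45
= 2.11×


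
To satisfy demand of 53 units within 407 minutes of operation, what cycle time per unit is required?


Cycle time = available time / demand
= 407 / 53
= 7.68 min/unit


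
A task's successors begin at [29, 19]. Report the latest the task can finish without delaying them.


LF = min of all successor start times
Successors start at: [29, 19]
LF = min(29, 19)
= 19


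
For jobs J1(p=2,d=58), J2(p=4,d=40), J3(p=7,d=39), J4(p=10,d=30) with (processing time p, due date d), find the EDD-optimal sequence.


EDD: sort by earliest due date
  J4: d=30, p=10
  J3: d=39, p=7
  J2: d=40, p=4
  J1: d=58, p=2
Order: J4 → J3 → J2 → J1


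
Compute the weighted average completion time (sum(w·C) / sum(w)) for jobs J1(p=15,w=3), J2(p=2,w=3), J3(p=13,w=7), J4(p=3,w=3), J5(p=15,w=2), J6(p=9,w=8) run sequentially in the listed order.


Completion times:
  J1: C=15, w×C=3×15=45
  J2: C=17, w×C=3×17=51
  J3: C=30, w×C=7×30=210
  J4: C=33, w×C=3×33=99
  J5: C=48, w×C=2×48=96
  J6: C=57, w×C=8×57=456
Sum w×C = 957
Sum w = 26
Weighted avg = 957/26
= 36.81


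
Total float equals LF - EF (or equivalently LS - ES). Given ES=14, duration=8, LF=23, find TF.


EF = ES + duration = 14 + 8 = 22
LS = LF - duration = 23 - 8 = 15
Total Float = LF - EF = 23 - 22
(or LS - ES = 15 - 14)
= 1


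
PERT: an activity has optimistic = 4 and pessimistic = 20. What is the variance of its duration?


σ² = ((p - o) / 6)² = (p - o)² / 36
= (20 - 4)² / 36
= 16² / 36
= 256 / 36
= 7.1111


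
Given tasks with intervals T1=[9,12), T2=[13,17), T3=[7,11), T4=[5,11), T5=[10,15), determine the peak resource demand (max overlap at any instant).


Check each time point for overlaps:
  t=10: 4 tasks active (T1, T3, T4, T5)
Max concurrent = 4


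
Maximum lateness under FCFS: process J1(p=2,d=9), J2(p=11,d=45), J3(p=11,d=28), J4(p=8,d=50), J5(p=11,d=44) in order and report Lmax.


Lateness per job (L = C - d):
  J1: C=2, d=9, L=-7
  J2: C=13, d=45, L=-32
  J3: C=24, d=28, L=-4
  J4: C=32, d=50, L=-18
  J5: C=43, d=44, L=-1
Lmax = max(-7, -32, -4, -18, -1)
= -1


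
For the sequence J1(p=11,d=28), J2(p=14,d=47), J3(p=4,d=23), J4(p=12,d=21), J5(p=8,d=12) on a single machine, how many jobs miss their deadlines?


Completion vs due date:
  J1: C=11, d=28 → on time
  J2: C=25, d=47 → on time
  J3: C=29, d=23 → TARDY
  J4: C=41, d=21 → TARDY
  J5: C=49, d=12 → TARDY
Tardy jobs: J3, J4, J5
Count = 3


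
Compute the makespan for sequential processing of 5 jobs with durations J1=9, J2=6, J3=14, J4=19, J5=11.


Sequential makespan: sum all processing times
= 9 + 6 + 14 + 19 + 11
= 59 time units


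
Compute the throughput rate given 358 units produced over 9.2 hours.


Throughput = units / time
= 358 / 9.2
= 38.9 units/hour


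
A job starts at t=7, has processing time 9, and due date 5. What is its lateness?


Completion = 7 + 9 = 16
Lateness = C - d = 16 - 5
= 11


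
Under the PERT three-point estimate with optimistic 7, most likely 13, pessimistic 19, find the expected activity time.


te = (o + 4m + p) / 6
= (7 + 4×13 + 19) / 6
= (7 + 52 + 19) / 6
= 78 / 6
= 13.00


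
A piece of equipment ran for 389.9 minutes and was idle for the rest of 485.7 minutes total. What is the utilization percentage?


Utilization = busy / total × 100
= 389.9 / 485.7 × 100
= 80.3%


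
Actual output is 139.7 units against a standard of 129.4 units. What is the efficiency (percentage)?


Efficiency = (actual / standard) × 100
= (139.7 / 129.4) × 100
= 108.0%


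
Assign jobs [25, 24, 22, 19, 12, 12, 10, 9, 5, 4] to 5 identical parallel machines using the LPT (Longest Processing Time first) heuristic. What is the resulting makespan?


Jobs (LPT sorted): [25, 24, 22, 19, 12, 12, 10, 9, 5, 4]
Machines: 5
  J=25 → Machine 1 (load: 0+25=25)
  J=24 → Machine 2 (load: 0+24=24)
  J=22 → Machine 3 (load: 0+22=22)
  J=19 → Machine 4 (load: 0+19=19)
  J=12 → Machine 5 (load: 0+12=12)
  J=12 → Machine 5 (load: 12+12=24)
  J=10 → Machine 4 (load: 19+10=29)
  J=9 → Machine 3 (load: 22+9=31)
  J=5 → Machine 2 (load: 24+5=29)
  J=4 → Machine 5 (load: 24+4=28)
Machine loads: [25, 29, 31, 29, 28]
Makespan = max = 31 time units


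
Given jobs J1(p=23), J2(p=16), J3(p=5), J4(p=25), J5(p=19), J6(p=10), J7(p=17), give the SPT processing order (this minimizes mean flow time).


SPT: sort by shortest processing time
  J3: p=5
  J6: p=10
  J2: p=16
  J7: p=17
  J5: p=19
  J1: p=23
  J4: p=25
Order: J3 → J6 → J2 → J7 → J5 → J1 → J4


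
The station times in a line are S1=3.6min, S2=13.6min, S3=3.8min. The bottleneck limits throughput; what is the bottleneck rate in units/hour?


Bottleneck = longest station time
Station times: [3.6, 13.6, 3.8]
Max = 13.6 min
Rate = 60 / 13.6
= 4.41 units/hour (bottleneck: 13.6min)


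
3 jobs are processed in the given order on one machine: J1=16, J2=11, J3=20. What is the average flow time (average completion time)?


Completion times:
  J1: completes at 16
  J2: completes at 27
  J3: completes at 47
Sum = 90
Average = 90/3
= 30.00


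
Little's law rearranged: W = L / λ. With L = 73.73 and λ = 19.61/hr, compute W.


Little's law: L = λW → W = L / λ
= 73.73 / 19.61
= 3.76 hours


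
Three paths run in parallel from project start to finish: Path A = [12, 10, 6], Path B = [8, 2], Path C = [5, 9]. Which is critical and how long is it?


Path A: 12 + 10 + 6 = 28
Path B: 8 + 2 = 10
Path C: 5 + 9 = 14
Critical path = longest = max(28, 10, 14)
= 28 (Path A)


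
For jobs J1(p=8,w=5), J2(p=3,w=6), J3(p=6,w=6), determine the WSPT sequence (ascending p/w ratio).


WSPT (Smith's rule): sort by p/w ascending
  J2: p/w = 3/6 = 0.500
  J3: p/w = 6/6 = 1.000
  J1: p/w = 8/5 = 1.600
Order: J2 → J3 → J1


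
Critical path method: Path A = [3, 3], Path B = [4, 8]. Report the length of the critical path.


Path A: 3 + 3 = 6
Path B: 4 + 8 = 12
Critical path = longest = max(6, 12)
= 12 (Path B)


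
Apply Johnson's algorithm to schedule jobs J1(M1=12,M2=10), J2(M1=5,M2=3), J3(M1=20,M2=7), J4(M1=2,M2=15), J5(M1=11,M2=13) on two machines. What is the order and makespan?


Johnson's rule:
Group 1 (M1≤M2, sort by M1): ['J4', 'J5']
Group 2 (M1>M2, sort desc M2): ['J1', 'J3', 'J2']
Sequence: J4 → J5 → J1 → J3 → J2
Makespan calculation:
  J4: M1 done=2, M2 done=17
  J5: M1 done=13, M2 done=30
  J1: M1 done=25, M2 done=40
  J3: M1 done=45, M2 done=52
  J2: M1 done=50, M2 done=55
= Sequence: J4 → J5 → J1 → J3 → J2, Makespan: 55


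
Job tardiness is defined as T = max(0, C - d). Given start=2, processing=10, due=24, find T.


Completion = start + processing = 2 + 10 = 12
Tardiness = max(0, C - d) = max(0, 12 - 24)
= max(0, -12)
= 0


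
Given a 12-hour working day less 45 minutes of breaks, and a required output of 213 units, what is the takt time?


Available = 12×60 - 45 = 675 min
Takt time = 675 / 213
= 3.17 min/unit


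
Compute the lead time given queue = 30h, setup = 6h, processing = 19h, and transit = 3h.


Lead time = queue + setup + processing + transit
= 30 + 6 + 19 + 3
= 58 hours


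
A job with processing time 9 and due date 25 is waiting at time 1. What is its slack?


Slack = due - current_time - processing
= 25 - 1 - 9
= 15


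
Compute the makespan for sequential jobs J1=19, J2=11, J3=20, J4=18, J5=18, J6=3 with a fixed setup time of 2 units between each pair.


Makespan = Σ processing + (n-1) × setup
= (19 + 11 + 20 + 18 + 18 + 3) + (6-1)×2
= 89 + 10
= 99 time units


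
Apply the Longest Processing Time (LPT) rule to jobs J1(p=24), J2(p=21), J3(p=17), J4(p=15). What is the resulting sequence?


LPT: sort by longest processing time first
  J1: p=24
  J2: p=21
  J3: p=17
  J4: p=15
Order: J1 → J2 → J3 → J4


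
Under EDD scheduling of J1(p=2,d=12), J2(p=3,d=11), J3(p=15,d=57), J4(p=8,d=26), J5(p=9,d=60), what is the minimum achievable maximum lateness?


EDD order: J2 → J1 → J4 → J3 → J5
Completion and lateness:
  J2: C=3, d=11, L=3-11=-8
  J1: C=5, d=12, L=5-12=-7
  J4: C=13, d=26, L=13-26=-13
  J3: C=28, d=57, L=28-57=-29
  J5: C=37, d=60, L=37-60=-23
Lmax = max(-8, -7, -13, -29, -23)
= -7


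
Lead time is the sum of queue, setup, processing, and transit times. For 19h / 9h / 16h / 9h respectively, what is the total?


Lead time = queue + setup + processing + transit
= 19 + 9 + 16 + 9
= 53 hours


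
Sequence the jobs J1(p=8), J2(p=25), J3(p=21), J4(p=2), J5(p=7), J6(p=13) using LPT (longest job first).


LPT: sort by longest processing time first
  J2: p=25
  J3: p=21
  J6: p=13
  J1: p=8
  J5: p=7
  J4: p=2
Order: J2 → J3 → J6 → J1 → J5 → J4


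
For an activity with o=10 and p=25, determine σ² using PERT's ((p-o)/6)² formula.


σ² = ((p - o) / 6)² = (p - o)² / 36
= (25 - 10)² / 36
= 15² / 36
= 225 / 36
= 6.2500


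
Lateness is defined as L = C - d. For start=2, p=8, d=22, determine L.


Completion = 2 + 8 = 10
Lateness = C - d = 10 - 22
= -12


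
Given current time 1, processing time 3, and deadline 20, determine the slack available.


Slack = due - current_time - processing
= 20 - 1 - 3
= 16


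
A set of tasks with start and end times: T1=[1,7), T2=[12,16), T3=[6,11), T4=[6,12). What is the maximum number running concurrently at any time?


Check each time point for overlaps:
  t=6: 3 tasks active (T1, T3, T4)
Max concurrent = 3


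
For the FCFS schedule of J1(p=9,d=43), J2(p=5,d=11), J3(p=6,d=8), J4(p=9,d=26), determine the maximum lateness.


Lateness per job (L = C - d):
  J1: C=9, d=43, L=-34
  J2: C=14, d=11, L=3
  J3: C=20, d=8, L=12
  J4: C=29, d=26, L=3
Lmax = max(-34, 3, 12, 3)
= 12


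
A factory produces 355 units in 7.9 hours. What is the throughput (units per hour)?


Throughput = units / time
= 355 / 7.9
= 44.9 units/hour


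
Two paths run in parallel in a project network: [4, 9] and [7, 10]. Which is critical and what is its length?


Path A: 4 + 9 = 13
Path B: 7 + 10 = 17
Critical path = longest = max(13, 17)
= 17 (Path B)


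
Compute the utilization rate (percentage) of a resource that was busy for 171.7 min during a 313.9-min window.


Utilization = busy / total × 100
= 171.7 / 313.9 × 100
= 54.7%


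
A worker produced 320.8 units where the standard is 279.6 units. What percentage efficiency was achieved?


Efficiency = (actual / standard) × 100
= (320.8 / 279.6) × 100
= 114.7%


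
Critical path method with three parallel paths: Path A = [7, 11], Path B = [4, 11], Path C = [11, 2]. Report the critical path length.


Path A: 7 + 11 = 18
Path B: 4 + 11 = 15
Path C: 11 + 2 = 13
Critical path = longest = max(18, 15, 13)
= 18 (Path A)


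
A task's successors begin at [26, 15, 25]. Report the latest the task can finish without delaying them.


LF = min of all successor start times
Successors start at: [26, 15, 25]
LF = min(26, 15, 25)
= 15


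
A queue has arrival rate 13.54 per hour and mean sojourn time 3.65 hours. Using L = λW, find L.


Little's law: L = λ × W
= 13.54 × 3.65
= 49.42


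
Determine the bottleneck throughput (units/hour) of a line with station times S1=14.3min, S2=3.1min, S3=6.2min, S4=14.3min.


Bottleneck = longest station time
Station times: [14.3, 3.1, 6.2, 14.3]
Max = 14.3 min
Rate = 60 / 14.3
= 4.20 units/hour (bottleneck: 14.3min)
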